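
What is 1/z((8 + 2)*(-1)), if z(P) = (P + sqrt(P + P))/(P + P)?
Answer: 5/3 + I*sqrt(5)/3 ≈ 1.6667 + 0.74536*I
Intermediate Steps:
z(P) = (P + sqrt(2)*sqrt(P))/(2*P) (z(P) = (P + sqrt(2*P))/((2*P)) = (P + sqrt(2)*sqrt(P))*(1/(2*P)) = (P + sqrt(2)*sqrt(P))/(2*P))
1/z((8 + 2)*(-1)) = 1/(1/2 + sqrt(2)/(2*sqrt((8 + 2)*(-1)))) = 1/(1/2 + sqrt(2)/(2*sqrt(10*(-1)))) = 1/(1/2 + sqrt(2)/(2*sqrt(-10))) = 1/(1/2 + sqrt(2)*(-I*sqrt(10)/10)/2) = 1/(1/2 - I*sqrt(5)/10)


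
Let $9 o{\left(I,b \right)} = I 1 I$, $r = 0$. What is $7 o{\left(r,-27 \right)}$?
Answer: $0$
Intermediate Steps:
$o{\left(I,b \right)} = \frac{I^{2}}{9}$ ($o{\left(I,b \right)} = \frac{I 1 I}{9} = \frac{I I}{9} = \frac{I^{2}}{9}$)
$7 o{\left(r,-27 \right)} = 7 \frac{0^{2}}{9} = 7 \cdot \frac{1}{9} \cdot 0 = 7 \cdot 0 = 0$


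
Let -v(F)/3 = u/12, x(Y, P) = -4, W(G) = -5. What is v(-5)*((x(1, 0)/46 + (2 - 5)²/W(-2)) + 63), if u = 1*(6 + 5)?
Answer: -19327/115 ≈ -168.06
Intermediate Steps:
u = 11 (u = 1*11 = 11)
v(F) = -11/4 (v(F) = -33/12 = -3*11/12 = -11/4)
v(-5)*((x(1, 0)/46 + (2 - 5)²/W(-2)) + 63) = -11*((-4/46 + (2 - 5)²/(-5)) + 63)/4 = -11*((-4*1/46 + (-3)²*(-⅕)) + 63)/4 = -11*((-2/23 + 9*(-⅕)) + 63)/4 = -11*((-2/23 - 9/5) + 63)/4 = -11*(-217/115 + 63)/4 = -11/4*7028/115 = -19327/115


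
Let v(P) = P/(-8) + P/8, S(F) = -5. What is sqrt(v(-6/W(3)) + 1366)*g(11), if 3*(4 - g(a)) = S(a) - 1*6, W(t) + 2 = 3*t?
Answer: 23*sqrt(1366)/3 ≈ 283.36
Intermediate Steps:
W(t) = -2 + 3*t
g(a) = 23/3 (g(a) = 4 - (-5 - 1*6)/3 = 4 - (-5 - 6)/3 = 4 - 1/3*(-11) = 4 + 11/3 = 23/3)
v(P) = 0 (v(P) = P*(-1/8) + P*(1/8) = -P/8 + P/8 = 0)
sqrt(v(-6/W(3)) + 1366)*g(11) = sqrt(0 + 1366)*(23/3) = sqrt(1366)*(23/3) = 23*sqrt(1366)/3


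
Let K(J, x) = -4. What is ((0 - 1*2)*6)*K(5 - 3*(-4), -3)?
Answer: 48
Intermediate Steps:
((0 - 1*2)*6)*K(5 - 3*(-4), -3) = ((0 - 1*2)*6)*(-4) = ((0 - 2)*6)*(-4) = -2*6*(-4) = -12*(-4) = 48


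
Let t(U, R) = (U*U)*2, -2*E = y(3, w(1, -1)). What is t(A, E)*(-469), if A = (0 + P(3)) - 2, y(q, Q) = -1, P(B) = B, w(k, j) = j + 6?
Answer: -938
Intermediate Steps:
w(k, j) = 6 + j
A = 1 (A = (0 + 3) - 2 = 3 - 2 = 1)
E = 1/2 (E = -1/2*(-1) = 1/2 ≈ 0.50000)
t(U, R) = 2*U**2 (t(U, R) = U**2*2 = 2*U**2)
t(A, E)*(-469) = (2*1**2)*(-469) = (2*1)*(-469) = 2*(-469) = -938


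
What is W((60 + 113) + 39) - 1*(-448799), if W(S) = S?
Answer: 449011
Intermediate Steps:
W((60 + 113) + 39) - 1*(-448799) = ((60 + 113) + 39) - 1*(-448799) = (173 + 39) + 448799 = 212 + 448799 = 449011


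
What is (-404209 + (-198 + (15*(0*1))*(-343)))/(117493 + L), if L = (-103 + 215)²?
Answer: -404407/130037 ≈ -3.1099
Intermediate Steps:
L = 12544 (L = 112² = 12544)
(-404209 + (-198 + (15*(0*1))*(-343)))/(117493 + L) = (-404209 + (-198 + (15*(0*1))*(-343)))/(117493 + 12544) = (-404209 + (-198 + (15*0)*(-343)))/130037 = (-404209 + (-198 + 0*(-343)))*(1/130037) = (-404209 + (-198 + 0))*(1/130037) = (-404209 - 198)*(1/130037) = -404407*1/130037 = -404407/130037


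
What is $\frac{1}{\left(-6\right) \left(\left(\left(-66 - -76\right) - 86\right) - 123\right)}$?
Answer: $\frac{1}{1194} \approx 0.00083752$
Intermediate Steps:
$\frac{1}{\left(-6\right) \left(\left(\left(-66 - -76\right) - 86\right) - 123\right)} = \frac{1}{\left(-6\right) \left(\left(\left(-66 + 76\right) - 86\right) - 123\right)} = \frac{1}{\left(-6\right) \left(\left(10 - 86\right) - 123\right)} = \frac{1}{\left(-6\right) \left(-76 - 123\right)} = \frac{1}{\left(-6\right) \left(-199\right)} = \frac{1}{1194}$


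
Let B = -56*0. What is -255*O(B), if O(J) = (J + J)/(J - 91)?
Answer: 0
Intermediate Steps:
B = 0 (B = -28*0 = 0)
O(J) = 2*J/(-91 + J) (O(J) = (2*J)/(-91 + J) = 2*J/(-91 + J))
-255*O(B) = -510*0/(-91 + 0) = -510*0/(-91) = -510*0*(-1)/91 = -255*0 = 0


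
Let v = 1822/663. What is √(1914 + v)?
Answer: 2*√210635763/663 ≈ 43.781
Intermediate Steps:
v = 1822/663 (v = 1822*(1/663) = 1822/663 ≈ 2.7481)
√(1914 + v) = √(1914 + 1822/663) = √(1270804/663) = 2*√210635763/663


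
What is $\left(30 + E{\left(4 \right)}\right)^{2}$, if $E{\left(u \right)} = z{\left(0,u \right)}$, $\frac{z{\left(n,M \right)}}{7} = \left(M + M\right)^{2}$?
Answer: $228484$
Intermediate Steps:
$z{\left(n,M \right)} = 28 M^{2}$ ($z{\left(n,M \right)} = 7 \left(M + M\right)^{2} = 7 \left(2 M\right)^{2} = 7 \cdot 4 M^{2} = 28 M^{2}$)
$E{\left(u \right)} = 28 u^{2}$
$\left(30 + E{\left(4 \right)}\right)^{2} = \left(30 + 28 \cdot 4^{2}\right)^{2} = \left(30 + 28 \cdot 16\right)^{2} = \left(30 + 448\right)^{2} = 478^{2} = 228484$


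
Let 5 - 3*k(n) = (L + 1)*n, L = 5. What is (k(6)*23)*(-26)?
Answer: 18538/3 ≈ 6179.3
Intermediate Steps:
k(n) = 5/3 - 2*n (k(n) = 5/3 - (5 + 1)*n/3 = 5/3 - 2*n)
(k(6)*23)*(-26) = ((5/3 - 2*6)*23)*(-26) = ((5/3 - 12)*23)*(-26) = -31/3*23*(-26) = -713/3*(-26) = 18538/3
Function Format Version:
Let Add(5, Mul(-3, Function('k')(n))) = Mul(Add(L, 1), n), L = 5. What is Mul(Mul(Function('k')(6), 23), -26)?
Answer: Rational(18538, 3) ≈ 6179.3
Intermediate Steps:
Function('k')(n) = Add(Rational(5, 3), Mul(-2, n)) (Function('k')(n) = Add(Rational(5, 3), Mul(Rational(-1, 3), Mul(Add(5, 1), n))) = Add(Rational(5, 3), Mul(Rational(-1, 3), Mul(6, n))) = Add(Rational(5, 3), Mul(-2, n)))
Mul(Mul(Function('k')(6), 23), -26) = Mul(Mul(Add(Rational(5, 3), Mul(-2, 6)), 23), -26) = Mul(Mul(Add(Rational(5, 3), -12), 23), -26) = Mul(Mul(Rational(-31, 3), 23), -26) = Mul(Rational(-713, 3), -26) = Rational(18538, 3)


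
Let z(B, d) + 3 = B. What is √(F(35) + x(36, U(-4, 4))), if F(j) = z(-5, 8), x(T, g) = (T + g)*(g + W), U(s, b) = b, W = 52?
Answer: 6*√62 ≈ 47.244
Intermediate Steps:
z(B, d) = -3 + B
x(T, g) = (52 + g)*(T + g) (x(T, g) = (T + g)*(g + 52) = (T + g)*(52 + g) = (52 + g)*(T + g))
F(j) = -8 (F(j) = -3 - 5 = -8)
√(F(35) + x(36, U(-4, 4))) = √(-8 + (4² + 52*36 + 52*4 + 36*4)) = √(-8 + (16 + 1872 + 208 + 144)) = √(-8 + 2240) = √2232 = 6*√62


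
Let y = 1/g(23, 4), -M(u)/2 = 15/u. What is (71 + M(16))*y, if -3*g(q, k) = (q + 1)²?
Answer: -553/1536 ≈ -0.36003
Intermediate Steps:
g(q, k) = -(1 + q)²/3 (g(q, k) = -(q + 1)²/3 = -(1 + q)²/3)
M(u) = -30/u
y = -1/192 (y = 1/(-(1 + 23)²/3) = 1/(-⅓*24²) = 1/(-⅓*576) = 1/(-192) = -1/192 ≈ -0.0052083)
(71 + M(16))*y = (71 - 30/16)*(-1/192) = (71 - 30*1/16)*(-1/192) = (71 - 15/8)*(-1/192) = (553/8)*(-1/192) = -553/1536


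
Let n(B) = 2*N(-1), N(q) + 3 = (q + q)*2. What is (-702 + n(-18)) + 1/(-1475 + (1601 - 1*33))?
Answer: -66587/93 ≈ -715.99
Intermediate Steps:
N(q) = -3 + 4*q (N(q) = -3 + (q + q)*2 = -3 + (2*q)*2 = -3 + 4*q)
n(B) = -14 (n(B) = 2*(-3 + 4*(-1)) = 2*(-3 - 4) = 2*(-7) = -14)
(-702 + n(-18)) + 1/(-1475 + (1601 - 1*33)) = (-702 - 14) + 1/(-1475 + (1601 - 1*33)) = -716 + 1/(-1475 + (1601 - 33)) = -716 + 1/(-1475 + 1568) = -716 + 1/93 = -66587/93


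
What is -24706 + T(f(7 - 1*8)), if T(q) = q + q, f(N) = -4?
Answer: -24714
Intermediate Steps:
T(q) = 2*q
-24706 + T(f(7 - 1*8)) = -24706 + 2*(-4) = -24706 - 8 = -24714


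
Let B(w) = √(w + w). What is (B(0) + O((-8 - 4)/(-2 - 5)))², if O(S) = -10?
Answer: 100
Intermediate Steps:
B(w) = √2*√w (B(w) = √(2*w) = √2*√w)
(B(0) + O((-8 - 4)/(-2 - 5)))² = (√2*√0 - 10)² = (√2*0 - 10)² = (0 - 10)² = (-10)² = 100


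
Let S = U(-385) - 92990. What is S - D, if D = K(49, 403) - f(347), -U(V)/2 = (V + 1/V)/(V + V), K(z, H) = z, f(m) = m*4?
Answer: -13585117701/148225 ≈ -91652.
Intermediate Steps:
f(m) = 4*m
U(V) = -(V + 1/V)/V (U(V) = -2*(V + 1/V)/(V + V) = -2*(V + 1/V)/(2*V) = -2*(V + 1/V)*1/(2*V) = -(V + 1/V)/V)
D = -1339 (D = 49 - 4*347 = 49 - 1*1388 = 49 - 1388 = -1339)
S = -13783590976/148225 (S = (-1 - 1/(-385)²) - 92990 = (-1 - 1*1/148225) - 92990 = (-1 - 1/148225) - 92990 = -148226/148225 - 92990 = -13783590976/148225 ≈ -92991.)
S - D = -13783590976/148225 - 1*(-1339) = -13783590976/148225 + 1339 = -13585117701/148225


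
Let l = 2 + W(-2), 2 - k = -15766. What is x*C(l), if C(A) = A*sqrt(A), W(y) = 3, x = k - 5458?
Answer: 51550*sqrt(5) ≈ 1.1527e+5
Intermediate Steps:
k = 15768 (k = 2 - 1*(-15766) = 2 + 15766 = 15768)
x = 10310 (x = 15768 - 5458 = 10310)
l = 5 (l = 2 + 3 = 5)
C(A) = A**(3/2)
x*C(l) = 10310*5**(3/2) = 10310*(5*sqrt(5)) = 51550*sqrt(5)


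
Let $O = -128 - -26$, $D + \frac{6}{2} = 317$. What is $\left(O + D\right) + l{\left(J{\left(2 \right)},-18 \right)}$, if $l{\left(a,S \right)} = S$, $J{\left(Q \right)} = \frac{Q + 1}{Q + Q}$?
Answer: $194$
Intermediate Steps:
$D = 314$ ($D = -3 + 317 = 314$)
$J{\left(Q \right)} = \frac{1 + Q}{2 Q}$
$O = -102$ ($O = -128 + 26 = -102$)
$\left(O + D\right) + l{\left(J{\left(2 \right)},-18 \right)} = \left(-102 + 314\right) - 18 = 212 - 18 = 194$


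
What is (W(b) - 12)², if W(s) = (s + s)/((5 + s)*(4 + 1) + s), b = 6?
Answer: 518400/3721 ≈ 139.32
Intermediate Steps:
W(s) = 2*s/(25 + 6*s) (W(s) = (2*s)/((5 + s)*5 + s) = (2*s)/((25 + 5*s) + s) = (2*s)/(25 + 6*s) = 2*s/(25 + 6*s))
(W(b) - 12)² = (2*6/(25 + 6*6) - 12)² = (2*6/(25 + 36) - 12)² = (2*6/61 - 12)² = (2*6*(1/61) - 12)² = (12/61 - 12)² = (-720/61)² = 518400/3721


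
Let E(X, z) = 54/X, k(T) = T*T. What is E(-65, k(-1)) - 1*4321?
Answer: -280919/65 ≈ -4321.8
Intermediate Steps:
k(T) = T²
E(-65, k(-1)) - 1*4321 = 54/(-65) - 1*4321 = 54*(-1/65) - 4321 = -54/65 - 4321 = -280919/65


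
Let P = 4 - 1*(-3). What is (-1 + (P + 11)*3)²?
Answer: 2809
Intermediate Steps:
P = 7 (P = 4 + 3 = 7)
(-1 + (P + 11)*3)² = (-1 + (7 + 11)*3)² = (-1 + 18*3)² = (-1 + 54)² = 53² = 2809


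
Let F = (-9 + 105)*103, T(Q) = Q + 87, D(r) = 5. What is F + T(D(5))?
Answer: 9980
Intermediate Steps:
T(Q) = 87 + Q
F = 9888 (F = 96*103 = 9888)
F + T(D(5)) = 9888 + (87 + 5) = 9888 + 92 = 9980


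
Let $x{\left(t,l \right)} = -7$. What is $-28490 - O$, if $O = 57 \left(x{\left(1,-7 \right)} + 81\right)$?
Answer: $-32708$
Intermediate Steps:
$O = 4218$ ($O = 57 \left(-7 + 81\right) = 57 \cdot 74 = 4218$)
$-28490 - O = -28490 - 4218 = -32708$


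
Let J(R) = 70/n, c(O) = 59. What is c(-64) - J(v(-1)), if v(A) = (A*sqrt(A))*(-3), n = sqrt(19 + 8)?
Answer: 59 - 70*sqrt(3)/9 ≈ 45.529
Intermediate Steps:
n = 3*sqrt(3) (n = sqrt(27) = 3*sqrt(3) ≈ 5.1962)
v(A) = -3*A**(3/2) (v(A) = A**(3/2)*(-3) = -3*A**(3/2))
J(R) = 70*sqrt(3)/9 (J(R) = 70/((3*sqrt(3))) = 70*(sqrt(3)/9) = 70*sqrt(3)/9)
c(-64) - J(v(-1)) = 59 - 70*sqrt(3)/9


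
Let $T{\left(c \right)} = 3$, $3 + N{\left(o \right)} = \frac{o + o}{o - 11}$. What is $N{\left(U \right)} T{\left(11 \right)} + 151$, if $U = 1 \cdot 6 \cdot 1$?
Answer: $\frac{674}{5} \approx 134.8$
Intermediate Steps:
$U = 6$ ($U = 6 \cdot 1 = 6$)
$N{\left(o \right)} = -3 + \frac{2 o}{-11 + o}$ ($N{\left(o \right)} = -3 + \frac{o + o}{o - 11} = -3 + \frac{2 o}{-11 + o}$)
$N{\left(U \right)} T{\left(11 \right)} + 151 = \frac{33 - 6}{-11 + 6} \cdot 3 + 151 = \frac{33 - 6}{-5} \cdot 3 + 151 = \left(- \frac{1}{5}\right) 27 \cdot 3 + 151 = \left(- \frac{27}{5}\right) 3 + 151 = - \frac{81}{5} + 151 = \frac{674}{5}$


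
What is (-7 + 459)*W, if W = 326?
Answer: 147352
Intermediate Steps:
(-7 + 459)*W = (-7 + 459)*326 = 452*326 = 147352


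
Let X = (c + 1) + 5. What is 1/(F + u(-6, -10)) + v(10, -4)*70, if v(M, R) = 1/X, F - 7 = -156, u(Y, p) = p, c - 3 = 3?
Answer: 1853/318 ≈ 5.8270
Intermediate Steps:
c = 6 (c = 3 + 3 = 6)
F = -149 (F = 7 - 156 = -149)
X = 12 (X = (6 + 1) + 5 = 7 + 5 = 12)
v(M, R) = 1/12
1/(F + u(-6, -10)) + v(10, -4)*70 = 1/(-149 - 10) + (1/12)*70 = 1/(-159) + 35/6 = -1/159 + 35/6 = 1853/318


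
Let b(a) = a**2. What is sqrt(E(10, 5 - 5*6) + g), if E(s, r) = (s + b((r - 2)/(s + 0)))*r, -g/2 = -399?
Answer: sqrt(1463)/2 ≈ 19.125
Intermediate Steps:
g = 798 (g = -2*(-399) = 798)
E(s, r) = r*(s + (-2 + r)**2/s**2) (E(s, r) = (s + ((r - 2)/(s + 0))**2)*r = (s + ((-2 + r)/s)**2)*r = (s + (-2 + r)**2/s**2)*r = r*(s + (-2 + r)**2/s**2))
sqrt(E(10, 5 - 5*6) + g) = sqrt((5 - 5*6)*(10**3 + (-2 + (5 - 5*6))**2)/10**2 + 798) = sqrt((5 - 30)*(1/100)*(1000 + (-2 + (5 - 30))**2) + 798) = sqrt(-25*1/100*(1000 + (-2 - 25)**2) + 798) = sqrt(-25*1/100*(1000 + (-27)**2) + 798) = sqrt(-25*1/100*(1000 + 729) + 798) = sqrt(-25*1/100*1729 + 798) = sqrt(-1729/4 + 798) = sqrt(1463/4) = sqrt(1463)/2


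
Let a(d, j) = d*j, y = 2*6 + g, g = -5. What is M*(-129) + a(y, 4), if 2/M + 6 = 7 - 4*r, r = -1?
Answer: -118/5 ≈ -23.600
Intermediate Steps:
M = 2/5 (M = 2/(-6 + (7 - 4*(-1))) = 2/(-6 + (7 + 4)) = 2/(-6 + 11) = 2/5 ≈ 0.40000)
y = 7 (y = 2*6 - 5 = 12 - 5 = 7)
M*(-129) + a(y, 4) = (2/5)*(-129) + 7*4 = -258/5 + 28 = -118/5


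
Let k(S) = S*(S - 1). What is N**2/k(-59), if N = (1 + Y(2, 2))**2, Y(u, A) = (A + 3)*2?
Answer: 14641/3540 ≈ 4.1359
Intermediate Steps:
Y(u, A) = 6 + 2*A (Y(u, A) = (3 + A)*2 = 6 + 2*A)
N = 121 (N = (1 + (6 + 2*2))**2 = (1 + (6 + 4))**2 = (1 + 10)**2 = 11**2 = 121)
k(S) = S*(-1 + S)
N**2/k(-59) = 121**2/((-59*(-1 - 59))) = 14641/((-59*(-60))) = 14641/3540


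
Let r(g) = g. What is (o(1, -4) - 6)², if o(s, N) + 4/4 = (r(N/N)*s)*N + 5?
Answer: 36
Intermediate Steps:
o(s, N) = 4 + N*s (o(s, N) = -1 + (((N/N)*s)*N + 5) = -1 + ((1*s)*N + 5) = -1 + (s*N + 5) = -1 + (N*s + 5) = -1 + (5 + N*s) = 4 + N*s)
(o(1, -4) - 6)² = ((4 - 4*1) - 6)² = ((4 - 4) - 6)² = (0 - 6)² = (-6)² = 36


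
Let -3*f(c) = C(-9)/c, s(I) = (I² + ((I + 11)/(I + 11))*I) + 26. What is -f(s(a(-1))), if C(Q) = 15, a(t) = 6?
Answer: 5/68 ≈ 0.073529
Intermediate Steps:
s(I) = 26 + I + I² (s(I) = (I² + ((11 + I)/(11 + I))*I) + 26 = (I² + 1*I) + 26 = (I² + I) + 26 = (I + I²) + 26 = 26 + I + I²)
f(c) = -5/c
-f(s(a(-1))) = -(-5)/(26 + 6 + 6²) = -(-5)/(26 + 6 + 36) = -(-5)/68 = -1*(-5/68) = 5/68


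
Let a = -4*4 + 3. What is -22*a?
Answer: 286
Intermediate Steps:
a = -13 (a = -16 + 3 = -13)
-22*a = -22*(-13) = 286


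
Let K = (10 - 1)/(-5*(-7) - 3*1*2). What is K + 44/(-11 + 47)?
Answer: 400/261 ≈ 1.5326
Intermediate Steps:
K = 9/29 (K = 9/(35 - 3*2) = 9/(35 - 6) = 9/29 ≈ 0.31034)
K + 44/(-11 + 47) = 9/29 + 44/(-11 + 47) = 9/29 + 44/36 = 9/29 + (1/36)*44 = 9/29 + 11/9 = 400/261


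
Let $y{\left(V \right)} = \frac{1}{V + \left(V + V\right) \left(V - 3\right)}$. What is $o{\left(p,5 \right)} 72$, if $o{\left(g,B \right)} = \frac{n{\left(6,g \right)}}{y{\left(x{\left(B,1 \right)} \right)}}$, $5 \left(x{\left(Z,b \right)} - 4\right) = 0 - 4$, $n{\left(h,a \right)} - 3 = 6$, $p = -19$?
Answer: $\frac{72576}{25} \approx 2903.0$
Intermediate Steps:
$n{\left(h,a \right)} = 9$ ($n{\left(h,a \right)} = 3 + 6 = 9$)
$x{\left(Z,b \right)} = \frac{16}{5}$ ($x{\left(Z,b \right)} = 4 + \frac{0 - 4}{5} = 4 + \frac{1}{5} \left(-4\right) = 4 - \frac{4}{5} = \frac{16}{5}$)
$y{\left(V \right)} = \frac{1}{V + 2 V \left(-3 + V\right)}$
$o{\left(g,B \right)} = \frac{1008}{25}$ ($o{\left(g,B \right)} = \frac{9}{\frac{1}{\frac{16}{5}} \frac{1}{-5 + 2 \cdot \frac{16}{5}}} = \frac{9}{\frac{5}{16} \frac{1}{-5 + \frac{32}{5}}} = \frac{9}{\frac{5}{16} \frac{1}{\frac{7}{5}}} = \frac{9}{\frac{5}{16} \cdot \frac{5}{7}} = \frac{9}{\frac{25}{112}} = 9 \cdot \frac{112}{25} = \frac{1008}{25}$)
$o{\left(p,5 \right)} 72 = \frac{1008}{25} \cdot 72 = \frac{72576}{25}$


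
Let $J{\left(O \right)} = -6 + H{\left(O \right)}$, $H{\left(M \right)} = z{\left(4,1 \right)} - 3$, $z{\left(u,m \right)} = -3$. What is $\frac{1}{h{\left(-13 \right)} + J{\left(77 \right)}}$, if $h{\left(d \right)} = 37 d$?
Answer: $- \frac{1}{493} \approx -0.0020284$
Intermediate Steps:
$H{\left(M \right)} = -6$ ($H{\left(M \right)} = -3 - 3 = -6$)
$J{\left(O \right)} = -12$ ($J{\left(O \right)} = -6 - 6 = -12$)
$\frac{1}{h{\left(-13 \right)} + J{\left(77 \right)}} = \frac{1}{37 \left(-13\right) - 12} = \frac{1}{-481 - 12} = \frac{1}{-493} = - \frac{1}{493}$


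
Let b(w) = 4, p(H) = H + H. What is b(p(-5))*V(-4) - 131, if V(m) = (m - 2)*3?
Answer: -203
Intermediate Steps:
p(H) = 2*H
V(m) = -6 + 3*m (V(m) = (-2 + m)*3 = -6 + 3*m)
b(p(-5))*V(-4) - 131 = 4*(-6 + 3*(-4)) - 131 = 4*(-6 - 12) - 131 = 4*(-18) - 131 = -72 - 131 = -203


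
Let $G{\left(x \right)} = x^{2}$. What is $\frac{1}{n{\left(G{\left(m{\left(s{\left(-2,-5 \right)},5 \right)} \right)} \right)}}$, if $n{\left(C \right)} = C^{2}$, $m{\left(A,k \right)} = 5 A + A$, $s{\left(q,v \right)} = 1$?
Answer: $\frac{1}{1296} \approx 0.0007716$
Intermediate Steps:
$m{\left(A,k \right)} = 6 A$
$\frac{1}{n{\left(G{\left(m{\left(s{\left(-2,-5 \right)},5 \right)} \right)} \right)}} = \frac{1}{\left(\left(6 \cdot 1\right)^{2}\right)^{2}} = \frac{1}{\left(6^{2}\right)^{2}} = \frac{1}{36^{2}} = \frac{1}{1296}$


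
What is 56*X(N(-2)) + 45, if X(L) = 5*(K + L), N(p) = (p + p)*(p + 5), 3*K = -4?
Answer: -11065/3 ≈ -3688.3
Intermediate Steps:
K = -4/3 (K = (⅓)*(-4) = -4/3 ≈ -1.3333)
N(p) = 2*p*(5 + p) (N(p) = (2*p)*(5 + p) = 2*p*(5 + p))
X(L) = -20/3 + 5*L (X(L) = 5*(-4/3 + L) = -20/3 + 5*L)
56*X(N(-2)) + 45 = 56*(-20/3 + 5*(2*(-2)*(5 - 2))) + 45 = 56*(-20/3 + 5*(2*(-2)*3)) + 45 = 56*(-20/3 + 5*(-12)) + 45 = 56*(-20/3 - 60) + 45 = 56*(-200/3) + 45 = -11200/3 + 45 = -11065/3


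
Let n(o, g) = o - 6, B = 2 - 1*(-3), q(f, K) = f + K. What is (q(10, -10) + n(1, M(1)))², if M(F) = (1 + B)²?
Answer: 25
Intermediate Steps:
q(f, K) = K + f
B = 5 (B = 2 + 3 = 5)
M(F) = 36 (M(F) = (1 + 5)² = 6² = 36)
n(o, g) = -6 + o
(q(10, -10) + n(1, M(1)))² = ((-10 + 10) + (-6 + 1))² = (0 - 5)² = (-5)² = 25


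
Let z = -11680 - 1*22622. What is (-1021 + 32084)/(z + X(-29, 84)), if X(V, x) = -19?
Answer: -31063/34321 ≈ -0.90507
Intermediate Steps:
z = -34302 (z = -11680 - 22622 = -34302)
(-1021 + 32084)/(z + X(-29, 84)) = (-1021 + 32084)/(-34302 - 19) = 31063/(-34321) = 31063*(-1/34321) = -31063/34321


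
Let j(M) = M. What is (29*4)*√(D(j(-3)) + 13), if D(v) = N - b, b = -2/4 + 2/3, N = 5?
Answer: 58*√642/3 ≈ 489.86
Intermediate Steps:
b = ⅙ (b = -2*¼ + 2*(⅓) = -½ + ⅔ = ⅙ ≈ 0.16667)
D(v) = 29/6 (D(v) = 5 - 1*⅙ = 5 - ⅙ = 29/6)
(29*4)*√(D(j(-3)) + 13) = (29*4)*√(29/6 + 13) = 116*√(107/6) = 116*(√642/6) = 58*√642/3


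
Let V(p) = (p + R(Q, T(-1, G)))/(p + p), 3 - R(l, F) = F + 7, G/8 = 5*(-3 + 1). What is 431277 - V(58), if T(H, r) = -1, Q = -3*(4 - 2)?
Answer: 50028077/116 ≈ 4.3128e+5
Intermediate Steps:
Q = -6 (Q = -3*2 = -6)
G = -80 (G = 8*(5*(-3 + 1)) = 8*(5*(-2)) = 8*(-10) = -80)
R(l, F) = -4 - F (R(l, F) = 3 - (F + 7) = 3 - (7 + F) = 3 + (-7 - F) = -4 - F)
V(p) = (-3 + p)/(2*p) (V(p) = (p + (-4 - 1*(-1)))/(p + p) = (p + (-4 + 1))/((2*p)) = (p - 3)*(1/(2*p)) = (-3 + p)*(1/(2*p)) = (-3 + p)/(2*p))
431277 - V(58) = 431277 - (-3 + 58)/(2*58) = 431277 - 55/(2*58) = 431277 - 1*55/116 = 431277 - 55/116 = 50028077/116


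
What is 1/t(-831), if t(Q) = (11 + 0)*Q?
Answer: -1/9141 ≈ -0.00010940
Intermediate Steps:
t(Q) = 11*Q
1/t(-831) = 1/(11*(-831)) = 1/(-9141) = -1/9141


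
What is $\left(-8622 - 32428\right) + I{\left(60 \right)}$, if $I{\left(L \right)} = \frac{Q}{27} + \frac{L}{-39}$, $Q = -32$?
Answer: $- \frac{14409506}{351} \approx -41053.0$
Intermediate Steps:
$I{\left(L \right)} = - \frac{32}{27} - \frac{L}{39}$ ($I{\left(L \right)} = - \frac{32}{27} + \frac{L}{-39} = \left(-32\right) \frac{1}{27} + L \left(- \frac{1}{39}\right) = - \frac{32}{27} - \frac{L}{39}$)
$\left(-8622 - 32428\right) + I{\left(60 \right)} = \left(-8622 - 32428\right) - \frac{956}{351} = -41050 - \frac{956}{351} = - \frac{14409506}{351}$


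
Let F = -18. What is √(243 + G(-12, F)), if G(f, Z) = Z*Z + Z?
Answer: 3*√61 ≈ 23.431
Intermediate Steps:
G(f, Z) = Z + Z² (G(f, Z) = Z² + Z = Z + Z²)
√(243 + G(-12, F)) = √(243 - 18*(1 - 18)) = √(243 - 18*(-17)) = √(243 + 306) = √549 = 3*√61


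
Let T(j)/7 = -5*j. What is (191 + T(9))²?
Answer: 15376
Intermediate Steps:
T(j) = -35*j (T(j) = 7*(-5*j) = -35*j)
(191 + T(9))² = (191 - 35*9)² = (191 - 315)² = (-124)² = 15376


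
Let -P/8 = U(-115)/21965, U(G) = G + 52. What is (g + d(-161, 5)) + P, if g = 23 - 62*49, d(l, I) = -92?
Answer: -68244751/21965 ≈ -3107.0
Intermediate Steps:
g = -3015 (g = 23 - 3038 = -3015)
U(G) = 52 + G
P = 504/21965 (P = -8*(52 - 115)/21965 = -(-504)/21965 = -8*(-63/21965) = 504/21965 ≈ 0.022946)
(g + d(-161, 5)) + P = (-3015 - 92) + 504/21965 = -3107 + 504/21965 = -68244751/21965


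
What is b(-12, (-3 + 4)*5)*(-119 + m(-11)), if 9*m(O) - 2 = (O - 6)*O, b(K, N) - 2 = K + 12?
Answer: -196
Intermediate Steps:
b(K, N) = 14 + K (b(K, N) = 2 + (K + 12) = 2 + (12 + K) = 14 + K)
m(O) = 2/9 + O*(-6 + O)/9 (m(O) = 2/9 + ((O - 6)*O)/9 = 2/9 + ((-6 + O)*O)/9 = 2/9 + (O*(-6 + O))/9 = 2/9 + O*(-6 + O)/9)
b(-12, (-3 + 4)*5)*(-119 + m(-11)) = (14 - 12)*(-119 + (2/9 - ⅔*(-11) + (⅑)*(-11)²)) = 2*(-119 + (2/9 + 22/3 + (⅑)*121)) = 2*(-119 + (2/9 + 22/3 + 121/9)) = 2*(-119 + 21) = 2*(-98) = -196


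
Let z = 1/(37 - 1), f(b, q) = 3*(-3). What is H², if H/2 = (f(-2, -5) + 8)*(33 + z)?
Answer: 1413721/324 ≈ 4363.3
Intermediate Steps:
f(b, q) = -9
z = 1/36 ≈ 0.027778
H = -1189/18 (H = 2*((-9 + 8)*(33 + 1/36)) = 2*(-1*1189/36) = 2*(-1189/36) = -1189/18 ≈ -66.056)
H² = (-1189/18)² = 1413721/324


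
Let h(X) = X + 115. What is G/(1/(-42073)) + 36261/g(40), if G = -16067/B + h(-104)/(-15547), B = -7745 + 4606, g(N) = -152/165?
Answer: -1889219284846665/7417909016 ≈ -2.5468e+5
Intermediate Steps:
h(X) = 115 + X
g(N) = -152/165 (g(N) = -152*1/165 = -152/165)
B = -3139
G = 249759120/48802033 (G = -16067/(-3139) + (115 - 104)/(-15547) = -16067*(-1/3139) + 11*(-1/15547) = 16067/3139 - 11/15547 = 249759120/48802033 ≈ 5.1178)
G/(1/(-42073)) + 36261/g(40) = 249759120/(48802033*(1/(-42073))) + 36261/(-152/165) = 249759120/(48802033*(-1/42073)) + 36261*(-165/152) = (249759120/48802033)*(-42073) - 5983065/152 = -10508115455760/48802033 - 5983065/152 = -1889219284846665/7417909016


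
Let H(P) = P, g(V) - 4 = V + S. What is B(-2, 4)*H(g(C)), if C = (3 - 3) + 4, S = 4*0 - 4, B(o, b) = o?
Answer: -8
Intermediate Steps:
S = -4 (S = 0 - 4 = -4)
C = 4 (C = 0 + 4 = 4)
g(V) = V (g(V) = 4 + (V - 4) = 4 + (-4 + V) = V)
B(-2, 4)*H(g(C)) = -2*4 = -8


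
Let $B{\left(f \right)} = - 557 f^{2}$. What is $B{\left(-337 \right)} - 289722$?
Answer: $-63547655$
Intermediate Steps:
$B{\left(-337 \right)} - 289722 = - 557 \left(-337\right)^{2} - 289722 = \left(-557\right) 113569 - 289722 = -63257933 - 289722 = -63547655$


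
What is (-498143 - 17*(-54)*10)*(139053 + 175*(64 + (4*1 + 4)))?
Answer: -74152705839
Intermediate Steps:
(-498143 - 17*(-54)*10)*(139053 + 175*(64 + (4*1 + 4))) = (-498143 + 918*10)*(139053 + 175*(64 + (4 + 4))) = (-498143 + 9180)*(139053 + 175*(64 + 8)) = -488963*(139053 + 175*72) = -488963*(139053 + 12600) = -488963*151653 = -74152705839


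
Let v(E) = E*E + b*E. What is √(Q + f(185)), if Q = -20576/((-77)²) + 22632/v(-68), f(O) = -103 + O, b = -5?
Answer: 2*√189673932431/95557 ≈ 9.1153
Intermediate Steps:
v(E) = E² - 5*E (v(E) = E*E - 5*E = E² - 5*E)
Q = 8011466/7357889 (Q = -20576/((-77)²) + 22632/((-68*(-5 - 68))) = -20576/5929 + 22632/((-68*(-73))) = -20576*1/5929 + 22632/4964 = -20576/5929 + 22632*(1/4964) = -20576/5929 + 5658/1241 = 8011466/7357889 ≈ 1.0888)
√(Q + f(185)) = √(8011466/7357889 + (-103 + 185)) = √(8011466/7357889 + 82) = √(611358364/7357889) = 2*√189673932431/95557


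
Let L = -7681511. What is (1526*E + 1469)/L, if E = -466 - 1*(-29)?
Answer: 665393/7681511 ≈ 0.086623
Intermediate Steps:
E = -437 (E = -466 + 29 = -437)
(1526*E + 1469)/L = (1526*(-437) + 1469)/(-7681511) = (-666862 + 1469)*(-1/7681511) = -665393*(-1/7681511) = 665393/7681511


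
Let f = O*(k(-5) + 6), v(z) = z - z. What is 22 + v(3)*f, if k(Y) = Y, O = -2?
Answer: 22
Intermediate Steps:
v(z) = 0
f = -2 (f = -2*(-5 + 6) = -2*1 = -2)
22 + v(3)*f = 22 + 0*(-2) = 22 + 0 = 22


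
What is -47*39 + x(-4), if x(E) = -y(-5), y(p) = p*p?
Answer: -1858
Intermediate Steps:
y(p) = p²
x(E) = -25 (x(E) = -1*(-5)² = -1*25 = -25)
-47*39 + x(-4) = -47*39 - 25 = -1833 - 25 = -1858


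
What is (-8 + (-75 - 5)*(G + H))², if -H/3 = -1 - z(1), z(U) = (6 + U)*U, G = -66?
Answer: 11235904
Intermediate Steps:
z(U) = U*(6 + U)
H = 24 (H = -3*(-1 - (6 + 1)) = -3*(-1 - 7) = -3*(-8) = 24)
(-8 + (-75 - 5)*(G + H))² = (-8 + (-75 - 5)*(-66 + 24))² = (-8 - 80*(-42))² = (-8 + 3360)² = 3352² = 11235904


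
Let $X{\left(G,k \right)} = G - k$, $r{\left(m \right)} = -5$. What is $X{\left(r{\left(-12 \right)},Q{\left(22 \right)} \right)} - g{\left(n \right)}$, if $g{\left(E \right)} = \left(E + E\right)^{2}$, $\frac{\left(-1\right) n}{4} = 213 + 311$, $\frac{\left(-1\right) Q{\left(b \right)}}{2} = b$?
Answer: $-17572825$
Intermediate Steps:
$Q{\left(b \right)} = - 2 b$
$n = -2096$ ($n = - 4 \left(213 + 311\right) = \left(-4\right) 524 = -2096$)
$g{\left(E \right)} = 4 E^{2}$ ($g{\left(E \right)} = \left(2 E\right)^{2} = 4 E^{2}$)
$X{\left(r{\left(-12 \right)},Q{\left(22 \right)} \right)} - g{\left(n \right)} = \left(-5 - \left(-2\right) 22\right) - 4 \left(-2096\right)^{2} = \left(-5 - -44\right) - 4 \cdot 4393216 = \left(-5 + 44\right) - 17572864 = 39 - 17572864 = -17572825$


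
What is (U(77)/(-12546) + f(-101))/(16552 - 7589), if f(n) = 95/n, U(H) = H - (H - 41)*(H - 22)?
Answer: -999667/11357429598 ≈ -8.8019e-5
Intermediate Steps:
U(H) = H - (-41 + H)*(-22 + H)
(U(77)/(-12546) + f(-101))/(16552 - 7589) = ((-902 - 1*77² + 64*77)/(-12546) + 95/(-101))/(16552 - 7589) = ((-902 - 1*5929 + 4928)*(-1/12546) + 95*(-1/101))/8963 = ((-902 - 5929 + 4928)*(-1/12546) - 95/101)*(1/8963) = (-1903*(-1/12546) - 95/101)*(1/8963) = (1903/12546 - 95/101)*(1/8963) = -999667/1267146*1/8963 = -999667/11357429598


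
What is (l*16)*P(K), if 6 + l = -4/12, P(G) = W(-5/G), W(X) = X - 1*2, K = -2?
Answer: -152/3 ≈ -50.667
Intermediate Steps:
W(X) = -2 + X (W(X) = X - 2 = -2 + X)
P(G) = -2 - 5/G
l = -19/3 (l = -6 - 4/12 = -6 - 4*1/12 = -6 - ⅓ = -19/3 ≈ -6.3333)
(l*16)*P(K) = (-19/3*16)*(-2 - 5/(-2)) = -304*(-2 - 5*(-½))/3 = -304*(-2 + 5/2)/3 = -304/3*½ = -152/3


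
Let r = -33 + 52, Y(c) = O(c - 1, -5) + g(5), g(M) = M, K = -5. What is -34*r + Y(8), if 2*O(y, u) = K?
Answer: -1287/2 ≈ -643.50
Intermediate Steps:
O(y, u) = -5/2 (O(y, u) = (½)*(-5) = -5/2)
Y(c) = 5/2 (Y(c) = -5/2 + 5 = 5/2)
r = 19
-34*r + Y(8) = -34*19 + 5/2 = -646 + 5/2 = -1287/2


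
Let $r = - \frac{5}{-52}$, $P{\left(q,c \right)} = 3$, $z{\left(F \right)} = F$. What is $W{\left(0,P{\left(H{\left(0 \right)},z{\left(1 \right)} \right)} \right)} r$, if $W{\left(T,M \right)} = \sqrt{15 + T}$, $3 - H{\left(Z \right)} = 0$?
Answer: $\frac{5 \sqrt{15}}{52} \approx 0.3724$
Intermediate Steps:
$H{\left(Z \right)} = 3$ ($H{\left(Z \right)} = 3 - 0 = 3 + 0 = 3$)
$r = \frac{5}{52}$ ($r = \left(-5\right) \left(- \frac{1}{52}\right) = \frac{5}{52} \approx 0.096154$)
$W{\left(0,P{\left(H{\left(0 \right)},z{\left(1 \right)} \right)} \right)} r = \sqrt{15 + 0} \cdot \frac{5}{52} = \sqrt{15} \cdot \frac{5}{52} = \frac{5 \sqrt{15}}{52}$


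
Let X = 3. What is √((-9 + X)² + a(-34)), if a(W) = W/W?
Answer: √37 ≈ 6.0828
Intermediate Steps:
a(W) = 1
√((-9 + X)² + a(-34)) = √((-9 + 3)² + 1) = √((-6)² + 1) = √(36 + 1) = √37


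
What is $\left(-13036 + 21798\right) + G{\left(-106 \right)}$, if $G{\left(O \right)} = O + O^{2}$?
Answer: $19892$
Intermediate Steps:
$\left(-13036 + 21798\right) + G{\left(-106 \right)} = \left(-13036 + 21798\right) - 106 \left(1 - 106\right) = 8762 - -11130 = 8762 + 11130 = 19892$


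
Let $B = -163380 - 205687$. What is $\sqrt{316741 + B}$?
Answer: $9 i \sqrt{646} \approx 228.75 i$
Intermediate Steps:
$B = -369067$
$\sqrt{316741 + B} = \sqrt{316741 - 369067} = \sqrt{-52326} = 9 i \sqrt{646}$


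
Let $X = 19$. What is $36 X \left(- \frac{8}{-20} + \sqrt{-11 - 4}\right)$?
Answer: $\frac{1368}{5} + 684 i \sqrt{15} \approx 273.6 + 2649.1 i$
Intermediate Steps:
$36 X \left(- \frac{8}{-20} + \sqrt{-11 - 4}\right) = 36 \cdot 19 \left(- \frac{8}{-20} + \sqrt{-11 - 4}\right) = 684 \left(\left(-8\right) \left(- \frac{1}{20}\right) + \sqrt{-15}\right) = 684 \left(\frac{2}{5} + i \sqrt{15}\right) = \frac{1368}{5} + 684 i \sqrt{15}$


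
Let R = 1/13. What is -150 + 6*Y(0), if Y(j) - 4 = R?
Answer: -1632/13 ≈ -125.54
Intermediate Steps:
R = 1/13 ≈ 0.076923
Y(j) = 53/13 (Y(j) = 4 + 1/13 = 53/13)
-150 + 6*Y(0) = -150 + 6*(53/13) = -150 + 318/13 = -1632/13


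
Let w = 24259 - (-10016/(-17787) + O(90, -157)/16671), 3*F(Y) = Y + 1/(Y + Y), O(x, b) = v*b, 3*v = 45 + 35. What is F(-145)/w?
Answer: -4156420038309/2086073777209630 ≈ -0.0019925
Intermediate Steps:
v = 80/3 (v = (45 + 35)/3 = (1/3)*80 = 80/3 ≈ 26.667)
O(x, b) = 80*b/3
F(Y) = Y/3 + 1/(6*Y) (F(Y) = (Y + 1/(Y + Y))/3 = (Y + 1/(2*Y))/3 = Y/3 + 1/(6*Y))
w = 7193357852447/296527077 (w = 24259 - (-10016/(-17787) + ((80/3)*(-157))/16671) = 24259 - (-10016*(-1/17787) - 12560/3*1/16671) = 24259 - (10016/17787 - 12560/50013) = 24259 - 1*92508496/296527077 = 24259 - 92508496/296527077 = 7193357852447/296527077 ≈ 24259.)
F(-145)/w = ((1/3)*(-145) + (1/6)/(-145))/(7193357852447/296527077) = (-145/3 + (1/6)*(-1/145))*(296527077/7193357852447) = (-145/3 - 1/870)*(296527077/7193357852447) = -14017/290*296527077/7193357852447 = -4156420038309/2086073777209630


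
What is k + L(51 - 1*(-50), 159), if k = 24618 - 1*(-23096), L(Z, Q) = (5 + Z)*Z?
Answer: 58420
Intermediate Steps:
L(Z, Q) = Z*(5 + Z)
k = 47714 (k = 24618 + 23096 = 47714)
k + L(51 - 1*(-50), 159) = 47714 + (51 - 1*(-50))*(5 + (51 - 1*(-50))) = 47714 + (51 + 50)*(5 + (51 + 50)) = 47714 + 101*(5 + 101) = 47714 + 101*106 = 47714 + 10706 = 58420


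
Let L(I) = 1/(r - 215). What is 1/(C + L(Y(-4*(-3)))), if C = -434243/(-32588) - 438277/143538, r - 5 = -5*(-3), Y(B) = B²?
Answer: 152022531180/1560773925161 ≈ 0.097402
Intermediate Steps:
r = 20 (r = 5 - 5*(-3) = 5 + 15 = 20)
C = 24023900429/2338808172 (C = -434243*(-1/32588) - 438277*1/143538 = 434243/32588 - 438277/143538 = 24023900429/2338808172 ≈ 10.272)
L(I) = -1/195 (L(I) = 1/(20 - 215) = 1/(-195) = -1/195)
1/(C + L(Y(-4*(-3)))) = 1/(24023900429/2338808172 - 1/195) = 1/(1560773925161/152022531180) = 152022531180/1560773925161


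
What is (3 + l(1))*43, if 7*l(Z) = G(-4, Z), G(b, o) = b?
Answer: 731/7 ≈ 104.43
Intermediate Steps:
l(Z) = -4/7 (l(Z) = (⅐)*(-4) = -4/7)
(3 + l(1))*43 = (3 - 4/7)*43 = (17/7)*43 = 731/7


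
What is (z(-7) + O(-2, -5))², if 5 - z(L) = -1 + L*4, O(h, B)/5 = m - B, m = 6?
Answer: 7921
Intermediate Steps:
O(h, B) = 30 - 5*B (O(h, B) = 5*(6 - B) = 30 - 5*B)
z(L) = 6 - 4*L (z(L) = 5 - (-1 + L*4) = 5 - (-1 + 4*L) = 5 + (1 - 4*L) = 6 - 4*L)
(z(-7) + O(-2, -5))² = ((6 - 4*(-7)) + (30 - 5*(-5)))² = ((6 + 28) + (30 + 25))² = (34 + 55)² = 89² = 7921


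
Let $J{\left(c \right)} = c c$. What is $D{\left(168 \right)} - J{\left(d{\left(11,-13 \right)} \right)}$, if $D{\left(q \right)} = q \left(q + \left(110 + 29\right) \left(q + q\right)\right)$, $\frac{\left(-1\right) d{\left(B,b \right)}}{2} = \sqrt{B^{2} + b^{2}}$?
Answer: $7873336$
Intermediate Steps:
$d{\left(B,b \right)} = - 2 \sqrt{B^{2} + b^{2}}$
$J{\left(c \right)} = c^{2}$
$D{\left(q \right)} = 279 q^{2}$ ($D{\left(q \right)} = q \left(q + 139 \cdot 2 q\right) = q \left(q + 278 q\right) = q 279 q = 279 q^{2}$)
$D{\left(168 \right)} - J{\left(d{\left(11,-13 \right)} \right)} = 279 \cdot 168^{2} - \left(- 2 \sqrt{11^{2} + \left(-13\right)^{2}}\right)^{2} = 279 \cdot 28224 - \left(- 2 \sqrt{121 + 169}\right)^{2} = 7874496 - \left(- 2 \sqrt{290}\right)^{2} = 7874496 - 1160 = 7873336$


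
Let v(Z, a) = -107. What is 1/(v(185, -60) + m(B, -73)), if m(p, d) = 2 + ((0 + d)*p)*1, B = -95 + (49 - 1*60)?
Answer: 1/7633 ≈ 0.00013101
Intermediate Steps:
B = -106 (B = -95 + (49 - 60) = -95 - 11 = -106)
m(p, d) = 2 + d*p (m(p, d) = 2 + (d*p)*1 = 2 + d*p)
1/(v(185, -60) + m(B, -73)) = 1/(-107 + (2 - 73*(-106))) = 1/(-107 + (2 + 7738)) = 1/(-107 + 7740) = 1/7633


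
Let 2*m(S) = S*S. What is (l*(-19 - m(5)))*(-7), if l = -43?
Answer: -18963/2 ≈ -9481.5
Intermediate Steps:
m(S) = S²/2 (m(S) = (S*S)/2 = S²/2)
(l*(-19 - m(5)))*(-7) = -43*(-19 - 5²/2)*(-7) = -43*(-19 - 25/2)*(-7) = -43*(-63/2)*(-7) = (2709/2)*(-7) = -18963/2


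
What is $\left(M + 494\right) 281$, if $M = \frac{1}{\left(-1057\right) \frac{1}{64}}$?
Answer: $\frac{146708414}{1057} \approx 1.388 \cdot 10^{5}$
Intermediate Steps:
$M = - \frac{64}{1057}$ ($M = \frac{1}{\left(-1057\right) \frac{1}{64}} = \frac{1}{- \frac{1057}{64}} = - \frac{64}{1057} \approx -0.060549$)
$\left(M + 494\right) 281 = \left(- \frac{64}{1057} + 494\right) 281 = \frac{522094}{1057} \cdot 281 = \frac{146708414}{1057}$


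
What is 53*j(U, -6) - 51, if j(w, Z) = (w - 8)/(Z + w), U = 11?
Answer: -96/5 ≈ -19.200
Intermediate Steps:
j(w, Z) = (-8 + w)/(Z + w)
53*j(U, -6) - 51 = 53*((-8 + 11)/(-6 + 11)) - 51 = 53*(3/5) - 51 = 53*((⅕)*3) - 51 = 53*(⅗) - 51 = 159/5 - 51 = -96/5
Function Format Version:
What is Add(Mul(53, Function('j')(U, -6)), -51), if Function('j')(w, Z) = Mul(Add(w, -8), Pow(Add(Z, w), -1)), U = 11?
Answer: Rational(-96, 5) ≈ -19.200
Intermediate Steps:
Function('j')(w, Z) = Mul(Pow(Add(Z, w), -1), Add(-8, w)) (Function('j')(w, Z) = Mul(Add(-8, w), Pow(Add(Z, w), -1)) = Mul(Pow(Add(Z, w), -1), Add(-8, w)))
Add(Mul(53, Function('j')(U, -6)), -51) = Add(Mul(53, Mul(Pow(Add(-6, 11), -1), Add(-8, 11))), -51) = Add(Mul(53, Mul(Pow(5, -1), 3)), -51) = Add(Mul(53, Mul(Rational(1, 5), 3)), -51) = Add(Mul(53, Rational(3, 5)), -51) = Add(Rational(159, 5), -51) = Rational(-96, 5)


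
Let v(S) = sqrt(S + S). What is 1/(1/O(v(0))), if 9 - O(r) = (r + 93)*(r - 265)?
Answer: 24654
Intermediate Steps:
v(S) = sqrt(2)*sqrt(S) (v(S) = sqrt(2*S) = sqrt(2)*sqrt(S))
O(r) = 9 - (-265 + r)*(93 + r) (O(r) = 9 - (r + 93)*(r - 265) = 9 - (93 + r)*(-265 + r) = 9 - (-265 + r)*(93 + r))
1/(1/O(v(0))) = 1/(1/(24654 - (sqrt(2)*sqrt(0))**2 + 172*(sqrt(2)*sqrt(0)))) = 1/(1/(24654 - (sqrt(2)*0)**2 + 172*(sqrt(2)*0))) = 1/(1/(24654 - 1*0**2 + 172*0)) = 1/(1/(24654 - 1*0 + 0)) = 1/(1/(24654 + 0 + 0)) = 1/(1/24654) = 24654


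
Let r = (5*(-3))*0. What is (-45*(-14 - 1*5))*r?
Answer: 0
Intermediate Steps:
r = 0 (r = -15*0 = 0)
(-45*(-14 - 1*5))*r = -45*(-14 - 1*5)*0 = -45*(-14 - 5)*0 = -45*(-19)*0 = 855*0 = 0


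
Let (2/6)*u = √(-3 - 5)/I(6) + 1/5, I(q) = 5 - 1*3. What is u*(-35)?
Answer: -21 - 105*I*√2 ≈ -21.0 - 148.49*I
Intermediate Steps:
I(q) = 2 (I(q) = 5 - 3 = 2)
u = ⅗ + 3*I*√2 (u = 3*(√(-3 - 5)/2 + 1/5) = 3*(√(-8)*(½) + 1*(⅕)) = 3*((2*I*√2)*(½) + ⅕) = 3*(I*√2 + ⅕) = 3*(⅕ + I*√2) = ⅗ + 3*I*√2 ≈ 0.6 + 4.2426*I)
u*(-35) = (⅗ + 3*I*√2)*(-35) = -21 - 105*I*√2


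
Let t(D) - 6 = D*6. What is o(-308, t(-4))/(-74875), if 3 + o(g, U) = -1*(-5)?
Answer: -2/74875 ≈ -2.6711e-5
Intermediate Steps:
t(D) = 6 + 6*D (t(D) = 6 + D*6 = 6 + 6*D)
o(g, U) = 2 (o(g, U) = -3 - 1*(-5) = -3 + 5 = 2)
o(-308, t(-4))/(-74875) = 2/(-74875) = 2*(-1/74875) = -2/74875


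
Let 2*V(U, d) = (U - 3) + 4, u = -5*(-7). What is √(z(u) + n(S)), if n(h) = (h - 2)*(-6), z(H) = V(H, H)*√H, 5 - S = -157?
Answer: √(-960 + 18*√35) ≈ 29.215*I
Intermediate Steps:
u = 35
V(U, d) = ½ + U/2 (V(U, d) = ((U - 3) + 4)/2 = ((-3 + U) + 4)/2 = (1 + U)/2 = ½ + U/2)
S = 162 (S = 5 - 1*(-157) = 5 + 157 = 162)
z(H) = √H*(½ + H/2) (z(H) = (½ + H/2)*√H = √H*(½ + H/2))
n(h) = 12 - 6*h (n(h) = (-2 + h)*(-6) = 12 - 6*h)
√(z(u) + n(S)) = √(√35*(1 + 35)/2 + (12 - 6*162)) = √((½)*√35*36 + (12 - 972)) = √(18*√35 - 960) = √(-960 + 18*√35)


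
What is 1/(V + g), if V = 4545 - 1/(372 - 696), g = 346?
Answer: 324/1584685 ≈ 0.00020446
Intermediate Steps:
V = 1472581/324 (V = 4545 - 1/(-324) = 4545 - 1*(-1/324) = 4545 + 1/324 = 1472581/324 ≈ 4545.0)
1/(V + g) = 1/(1472581/324 + 346) = 1/(1584685/324) = 324/1584685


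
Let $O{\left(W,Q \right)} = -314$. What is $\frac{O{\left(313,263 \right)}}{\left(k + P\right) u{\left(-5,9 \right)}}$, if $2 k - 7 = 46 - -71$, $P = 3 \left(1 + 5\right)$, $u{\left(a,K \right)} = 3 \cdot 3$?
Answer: $- \frac{157}{360} \approx -0.43611$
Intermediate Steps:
$u{\left(a,K \right)} = 9$
$P = 18$ ($P = 3 \cdot 6 = 18$)
$k = 62$ ($k = \frac{7}{2} + \frac{46 - -71}{2} = \frac{7}{2} + \frac{46 + 71}{2} = \frac{7}{2} + \frac{1}{2} \cdot 117 = \frac{7}{2} + \frac{117}{2} = 62$)
$\frac{O{\left(313,263 \right)}}{\left(k + P\right) u{\left(-5,9 \right)}} = - \frac{314}{\left(62 + 18\right) 9} = - \frac{314}{80 \cdot 9} = - \frac{314}{720} = \left(-314\right) \frac{1}{720} = - \frac{157}{360}$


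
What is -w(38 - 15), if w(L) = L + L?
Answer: -46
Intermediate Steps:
w(L) = 2*L
-w(38 - 15) = -2*(38 - 15) = -2*23 = -1*46 = -46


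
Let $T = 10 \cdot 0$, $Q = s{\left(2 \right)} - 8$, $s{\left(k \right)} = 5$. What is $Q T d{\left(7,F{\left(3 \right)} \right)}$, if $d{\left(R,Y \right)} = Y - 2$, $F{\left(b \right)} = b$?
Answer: $0$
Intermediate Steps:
$d{\left(R,Y \right)} = -2 + Y$ ($d{\left(R,Y \right)} = Y - 2 = -2 + Y$)
$Q = -3$ ($Q = 5 - 8 = -3$)
$T = 0$
$Q T d{\left(7,F{\left(3 \right)} \right)} = \left(-3\right) 0 \left(-2 + 3\right) = 0 \cdot 1 = 0$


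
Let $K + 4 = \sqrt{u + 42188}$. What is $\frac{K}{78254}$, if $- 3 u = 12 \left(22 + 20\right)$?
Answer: $- \frac{2}{39127} + \frac{\sqrt{10505}}{39127} \approx 0.0025684$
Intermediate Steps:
$u = -168$ ($u = - \frac{12 \left(22 + 20\right)}{3} = - \frac{12 \cdot 42}{3} = \left(- \frac{1}{3}\right) 504 = -168$)
$K = -4 + 2 \sqrt{10505}$ ($K = -4 + \sqrt{-168 + 42188} = -4 + \sqrt{42020} = -4 + 2 \sqrt{10505} \approx 200.99$)
$\frac{K}{78254} = \frac{-4 + 2 \sqrt{10505}}{78254} = \left(-4 + 2 \sqrt{10505}\right) \frac{1}{78254} = - \frac{2}{39127} + \frac{\sqrt{10505}}{39127}$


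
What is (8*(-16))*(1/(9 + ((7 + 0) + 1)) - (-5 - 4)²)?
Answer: 176128/17 ≈ 10360.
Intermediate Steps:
(8*(-16))*(1/(9 + ((7 + 0) + 1)) - (-5 - 4)²) = -128*(1/(9 + (7 + 1)) - 1*(-9)²) = -128*(1/(9 + 8) - 1*81) = -128*(1/17 - 81) = -128*(-1376/17) = 176128/17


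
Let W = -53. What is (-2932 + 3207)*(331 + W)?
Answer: 76450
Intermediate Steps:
(-2932 + 3207)*(331 + W) = (-2932 + 3207)*(331 - 53) = 275*278 = 76450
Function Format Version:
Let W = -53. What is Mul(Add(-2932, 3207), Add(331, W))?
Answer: 76450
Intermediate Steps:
Mul(Add(-2932, 3207), Add(331, W)) = Mul(Add(-2932, 3207), Add(331, -53)) = Mul(275, 278) = 76450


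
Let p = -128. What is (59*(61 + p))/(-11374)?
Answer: 3953/11374 ≈ 0.34755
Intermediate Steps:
(59*(61 + p))/(-11374) = (59*(61 - 128))/(-11374) = (59*(-67))*(-1/11374) = -3953*(-1/11374) = 3953/11374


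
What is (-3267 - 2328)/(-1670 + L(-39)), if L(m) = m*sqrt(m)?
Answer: 9343650/2848219 - 218205*I*sqrt(39)/2848219 ≈ 3.2805 - 0.47844*I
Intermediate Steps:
L(m) = m**(3/2)
(-3267 - 2328)/(-1670 + L(-39)) = (-3267 - 2328)/(-1670 + (-39)**(3/2)) = -5595/(-1670 - 39*I*sqrt(39))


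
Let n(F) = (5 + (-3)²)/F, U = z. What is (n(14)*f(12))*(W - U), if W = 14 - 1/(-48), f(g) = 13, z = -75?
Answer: 55549/48 ≈ 1157.3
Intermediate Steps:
U = -75
n(F) = 14/F (n(F) = (5 + 9)/F = 14/F)
W = 673/48 (W = 14 - 1*(-1/48) = 14 + 1/48 = 673/48 ≈ 14.021)
(n(14)*f(12))*(W - U) = ((14/14)*13)*(673/48 - 1*(-75)) = ((14*(1/14))*13)*(673/48 + 75) = (1*13)*(4273/48) = 13*(4273/48) = 55549/48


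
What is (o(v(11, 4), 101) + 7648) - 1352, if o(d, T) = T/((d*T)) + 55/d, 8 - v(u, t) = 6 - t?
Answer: 18916/3 ≈ 6305.3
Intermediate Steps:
v(u, t) = 2 + t (v(u, t) = 8 - (6 - t) = 8 + (-6 + t) = 2 + t)
o(d, T) = 56/d (o(d, T) = T/((T*d)) + 55/d = T*(1/(T*d)) + 55/d = 1/d + 55/d = 56/d)
(o(v(11, 4), 101) + 7648) - 1352 = (56/(2 + 4) + 7648) - 1352 = (56/6 + 7648) - 1352 = (56*(1/6) + 7648) - 1352 = (28/3 + 7648) - 1352 = 22972/3 - 1352 = 18916/3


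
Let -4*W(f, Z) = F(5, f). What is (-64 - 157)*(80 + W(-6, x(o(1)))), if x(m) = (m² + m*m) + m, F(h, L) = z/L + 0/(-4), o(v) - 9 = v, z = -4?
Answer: -105859/6 ≈ -17643.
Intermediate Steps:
o(v) = 9 + v
F(h, L) = -4/L (F(h, L) = -4/L + 0/(-4) = -4/L + 0*(-¼) = -4/L + 0 = -4/L)
x(m) = m + 2*m² (x(m) = (m² + m²) + m = 2*m² + m = m + 2*m²)
W(f, Z) = 1/f (W(f, Z) = -(-1)/f = 1/f)
(-64 - 157)*(80 + W(-6, x(o(1)))) = (-64 - 157)*(80 + 1/(-6)) = -221*(80 - ⅙) = -221*479/6 = -105859/6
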